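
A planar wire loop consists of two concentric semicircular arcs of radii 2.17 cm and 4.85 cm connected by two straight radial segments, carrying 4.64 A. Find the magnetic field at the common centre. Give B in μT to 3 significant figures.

B ≈ 37.1 μT

The radial connectors point toward the centre, so dl × r̂ = 0 and they contribute nothing.
Each semicircle gives μ₀I/(4R): inner arc 6.72×10⁻⁵ T, outer arc 3.01×10⁻⁵ T.
The two arcs carry current in opposite angular senses, so their fields oppose: B = |6.72×10⁻⁵ − 3.01×10⁻⁵| = 3.71×10⁻⁵ T.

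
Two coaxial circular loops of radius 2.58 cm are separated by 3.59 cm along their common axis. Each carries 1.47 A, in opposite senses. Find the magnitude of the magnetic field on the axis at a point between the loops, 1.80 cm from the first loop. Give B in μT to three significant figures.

Each loop contributes B = μ₀IR²/[2(R²+z²)^(3/2)] on the axis, with z measured from that loop.
Loop 1 (z = 0.018 m): B₁ = 1.97×10⁻⁵ T. Loop 2 (z = 0.0179 m): B₂ = 1.99×10⁻⁵ T.
The fields oppose: B = |B₁ − B₂| = 1.08×10⁻⁷ T.

B ≈ 0.108 μT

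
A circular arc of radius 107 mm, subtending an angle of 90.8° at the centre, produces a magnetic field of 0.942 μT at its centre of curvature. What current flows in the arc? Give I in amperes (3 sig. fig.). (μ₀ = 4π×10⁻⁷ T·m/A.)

For a circular arc, B = μ₀Iφ/(4πR) with φ in radians; here φ = 1.585 rad.
So I = 4πRB/(μ₀φ) = 4π × 0.107 × 9.42×10⁻⁷ / (4π×10⁻⁷ × 1.585) = 0.636 A.

I ≈ 0.636 A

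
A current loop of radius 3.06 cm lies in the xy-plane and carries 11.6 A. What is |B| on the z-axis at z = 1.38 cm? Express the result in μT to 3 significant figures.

On the axis of a circular loop, B = μ₀IR² / [2(R²+z²)^(3/2)].
R² + z² = (0.0306)² + (0.0138)² = 0.001127 m², and (R²+z²)^(3/2) = 3.78×10⁻⁵ m³.
B = (4π×10⁻⁷ × 11.6 × 0.0009364) / (2 × 3.78×10⁻⁵) = 1.80×10⁻⁴ T.

B ≈ 180 μT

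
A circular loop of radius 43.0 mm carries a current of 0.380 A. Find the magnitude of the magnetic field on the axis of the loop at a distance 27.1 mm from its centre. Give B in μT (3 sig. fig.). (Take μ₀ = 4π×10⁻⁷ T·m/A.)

B ≈ 3.36 μT

On the axis of a circular loop, B = μ₀IR² / [2(R²+z²)^(3/2)].
R² + z² = (0.043)² + (0.0271)² = 0.002583 m², and (R²+z²)^(3/2) = 1.31×10⁻⁴ m³.
B = (4π×10⁻⁷ × 0.380 × 0.001849) / (2 × 1.31×10⁻⁴) = 3.36×10⁻⁶ T.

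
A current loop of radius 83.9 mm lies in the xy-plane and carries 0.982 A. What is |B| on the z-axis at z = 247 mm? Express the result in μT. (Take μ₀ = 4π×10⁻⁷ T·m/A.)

On the axis of a circular loop, B = μ₀IR² / [2(R²+z²)^(3/2)].
R² + z² = (0.0839)² + (0.247)² = 0.06805 m², and (R²+z²)^(3/2) = 1.78×10⁻² m³.
B = (4π×10⁻⁷ × 0.982 × 0.007039) / (2 × 1.78×10⁻²) = 2.45×10⁻⁷ T.

B ≈ 0.245 μT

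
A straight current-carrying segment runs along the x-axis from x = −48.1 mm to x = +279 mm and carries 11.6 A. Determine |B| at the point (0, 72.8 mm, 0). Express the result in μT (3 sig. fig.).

B ≈ 24.2 μT

For a finite straight segment, B = (μ₀I/4πd)(sinθ₁ + sinθ₂), where θ₁, θ₂ are the angles from the perpendicular to each end.
The perpendicular distance is d = 0.0728 m; the end-offsets along the wire are a = 0.0481 m and b = 0.279 m.
sinθ₁ = 0.0481/√(0.0481²+0.0728²) = 0.5513; sinθ₂ = 0.279/√(0.279²+0.0728²) = 0.9676.
B = (4π×10⁻⁷ × 11.6) / (4π × 0.0728) × (0.5513 + 0.9676) = 2.42×10⁻⁵ T.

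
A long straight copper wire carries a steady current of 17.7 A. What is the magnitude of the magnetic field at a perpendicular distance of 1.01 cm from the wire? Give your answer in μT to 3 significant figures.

For an infinitely long straight wire, B = μ₀I/(2πd).
B = (4π×10⁻⁷ × 17.7) / (2π × 0.0101) = 3.50×10⁻⁴ T.

B ≈ 350 μT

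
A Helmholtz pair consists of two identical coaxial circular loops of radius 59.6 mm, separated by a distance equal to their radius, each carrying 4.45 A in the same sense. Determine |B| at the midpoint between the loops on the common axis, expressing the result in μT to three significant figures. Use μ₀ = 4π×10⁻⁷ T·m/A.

B ≈ 67.1 μT

Each loop contributes B = μ₀IR²/[2(R²+z²)^(3/2)] on the axis, with z measured from that loop.
Loop 1 (z = 0.0298 m): B₁ = 3.36×10⁻⁵ T. Loop 2 (z = 0.0298 m): B₂ = 3.36×10⁻⁵ T.
The fields add: B = B₁ + B₂ = 6.71×10⁻⁵ T.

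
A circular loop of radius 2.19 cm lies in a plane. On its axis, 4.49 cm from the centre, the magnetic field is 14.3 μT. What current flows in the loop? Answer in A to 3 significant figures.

I ≈ 5.92 A

On the axis of a loop, B = μ₀IR²/[2(R²+z²)^(3/2)], so I = 2B(R²+z²)^(3/2)/(μ₀R²).
R² + z² = 0.0004796 + 0.002016 = 0.002496 m²; raised to 3/2 gives 1.25×10⁻⁴ m³.
I = 2 × 1.43×10⁻⁵ × 1.25×10⁻⁴ / (1.26×10⁻⁶ × 0.0004796) = 5.92 A.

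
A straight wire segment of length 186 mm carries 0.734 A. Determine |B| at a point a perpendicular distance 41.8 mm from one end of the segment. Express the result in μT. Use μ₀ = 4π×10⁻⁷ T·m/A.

B ≈ 1.71 μT

For a finite straight segment, B = (μ₀I/4πd)(sinθ₁ + sinθ₂), where θ₁, θ₂ are the angles from the perpendicular to each end.
The perpendicular foot is at one end, so the two end-offsets along the wire are 0 and L = 0.186 m.
sinθ₁ = 0/√(0²+0.0418²) = 0.0000; sinθ₂ = 0.186/√(0.186²+0.0418²) = 0.9757.
B = (4π×10⁻⁷ × 0.734) / (4π × 0.0418) × (0.0000 + 0.9757) = 1.71×10⁻⁶ T.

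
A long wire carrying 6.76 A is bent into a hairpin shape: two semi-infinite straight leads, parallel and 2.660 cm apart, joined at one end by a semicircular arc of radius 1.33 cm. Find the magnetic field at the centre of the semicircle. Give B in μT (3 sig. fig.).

B ≈ 261 μT

The semicircular arc contributes B_arc = μ₀I·π/(4πR) = μ₀I/(4R) = 1.60×10⁻⁴ T.
Each semi-infinite lead is at perpendicular distance R = 0.0133 m from the centre, with the perpendicular foot at its near end, so it contributes μ₀I/(4πR); both point the same way, together 1.02×10⁻⁴ T.
Arc and leads all point the same direction: B = 1.60×10⁻⁴ + 1.02×10⁻⁴ = 2.61×10⁻⁴ T.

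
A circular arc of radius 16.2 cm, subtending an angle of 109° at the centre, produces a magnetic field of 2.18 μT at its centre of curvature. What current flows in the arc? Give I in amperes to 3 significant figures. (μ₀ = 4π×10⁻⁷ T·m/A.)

I ≈ 1.86 A

For a circular arc, B = μ₀Iφ/(4πR) with φ in radians; here φ = 1.902 rad.
So I = 4πRB/(μ₀φ) = 4π × 0.162 × 2.18×10⁻⁶ / (4π×10⁻⁷ × 1.902) = 1.86 A.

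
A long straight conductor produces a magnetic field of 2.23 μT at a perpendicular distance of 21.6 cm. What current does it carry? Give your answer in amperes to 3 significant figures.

I ≈ 2.41 A

For a long straight wire B = μ₀I/(2πd), so I = 2πdB/μ₀.
I = 2π × 0.216 × 2.23×10⁻⁶ / (4π×10⁻⁷) = 2.41 A.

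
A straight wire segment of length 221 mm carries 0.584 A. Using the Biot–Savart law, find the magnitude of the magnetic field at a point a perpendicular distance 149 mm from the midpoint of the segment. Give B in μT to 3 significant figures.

B ≈ 0.467 μT

For a finite straight segment, B = (μ₀I/4πd)(sinθ₁ + sinθ₂), where θ₁, θ₂ are the angles from the perpendicular to each end.
The perpendicular from the point meets the wire at its midpoint, so each end is L/2 = 0.1105 m away along the wire.
sinθ₁ = 0.1105/√(0.1105²+0.149²) = 0.5957; sinθ₂ = 0.1105/√(0.1105²+0.149²) = 0.5957.
B = (4π×10⁻⁷ × 0.584) / (4π × 0.149) × (0.5957 + 0.5957) = 4.67×10⁻⁷ T.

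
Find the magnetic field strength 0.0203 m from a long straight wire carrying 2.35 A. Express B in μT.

For an infinitely long straight wire, B = μ₀I/(2πd).
B = (4π×10⁻⁷ × 2.35) / (2π × 0.0203) = 2.32×10⁻⁵ T.

B ≈ 23.2 μT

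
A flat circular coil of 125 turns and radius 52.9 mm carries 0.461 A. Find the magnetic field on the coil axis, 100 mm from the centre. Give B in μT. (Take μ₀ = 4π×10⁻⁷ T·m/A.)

B ≈ 70.0 μT

For an N-turn flat coil, B = Nμ₀IR²/[2(R²+z²)^(3/2)] with R = 0.0529 m, z = 0.1 m.
B = 125 × 5.60×10⁻⁷ T = 7.00×10⁻⁵ T.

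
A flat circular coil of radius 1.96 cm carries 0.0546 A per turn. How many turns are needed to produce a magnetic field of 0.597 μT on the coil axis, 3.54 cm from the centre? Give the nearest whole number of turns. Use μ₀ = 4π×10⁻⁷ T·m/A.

For an N-turn coil, B = Nμ₀IR²/[2(R²+z²)^(3/2)]. A single turn gives B₁ = 1.99×10⁻⁷ T with R = 0.0196 m, z = 0.0354 m.
N = B/B₁ = 5.97×10⁻⁷ / 1.99×10⁻⁷ = 3.00.

N = 3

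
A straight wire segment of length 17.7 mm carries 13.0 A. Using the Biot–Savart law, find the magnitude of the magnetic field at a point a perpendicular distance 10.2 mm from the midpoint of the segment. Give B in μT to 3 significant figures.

For a finite straight segment, B = (μ₀I/4πd)(sinθ₁ + sinθ₂), where θ₁, θ₂ are the angles from the perpendicular to each end.
The perpendicular from the point meets the wire at its midpoint, so each end is L/2 = 0.00885 m away along the wire.
sinθ₁ = 0.00885/√(0.00885²+0.0102²) = 0.6554; sinθ₂ = 0.00885/√(0.00885²+0.0102²) = 0.6554.
B = (4π×10⁻⁷ × 13.0) / (4π × 0.0102) × (0.6554 + 0.6554) = 1.67×10⁻⁴ T.

B ≈ 167 μT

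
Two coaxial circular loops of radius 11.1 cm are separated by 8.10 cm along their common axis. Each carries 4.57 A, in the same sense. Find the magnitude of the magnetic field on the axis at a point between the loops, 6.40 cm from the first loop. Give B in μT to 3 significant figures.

Each loop contributes B = μ₀IR²/[2(R²+z²)^(3/2)] on the axis, with z measured from that loop.
Loop 1 (z = 0.064 m): B₁ = 1.68×10⁻⁵ T. Loop 2 (z = 0.017 m): B₂ = 2.50×10⁻⁵ T.
The fields add: B = B₁ + B₂ = 4.18×10⁻⁵ T.

B ≈ 41.8 μT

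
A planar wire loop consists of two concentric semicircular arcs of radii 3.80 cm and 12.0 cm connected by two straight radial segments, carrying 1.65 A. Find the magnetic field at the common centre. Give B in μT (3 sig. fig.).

The radial connectors point toward the centre, so dl × r̂ = 0 and they contribute nothing.
Each semicircle gives μ₀I/(4R): inner arc 1.36×10⁻⁵ T, outer arc 4.32×10⁻⁶ T.
The two arcs carry current in opposite angular senses, so their fields oppose: B = |1.36×10⁻⁵ − 4.32×10⁻⁶| = 9.32×10⁻⁶ T.

B ≈ 9.32 μT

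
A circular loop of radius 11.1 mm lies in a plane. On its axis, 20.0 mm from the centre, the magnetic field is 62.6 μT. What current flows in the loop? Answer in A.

On the axis of a loop, B = μ₀IR²/[2(R²+z²)^(3/2)], so I = 2B(R²+z²)^(3/2)/(μ₀R²).
R² + z² = 0.0001232 + 0.0004 = 0.0005232 m²; raised to 3/2 gives 1.20×10⁻⁵ m³.
I = 2 × 6.26×10⁻⁵ × 1.20×10⁻⁵ / (1.26×10⁻⁶ × 0.0001232) = 9.68 A.

I ≈ 9.68 A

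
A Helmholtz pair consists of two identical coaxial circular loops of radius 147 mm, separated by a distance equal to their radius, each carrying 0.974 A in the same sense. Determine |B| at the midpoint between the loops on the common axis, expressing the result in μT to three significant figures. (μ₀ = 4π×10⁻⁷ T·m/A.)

Each loop contributes B = μ₀IR²/[2(R²+z²)^(3/2)] on the axis, with z measured from that loop.
Loop 1 (z = 0.0735 m): B₁ = 2.98×10⁻⁶ T. Loop 2 (z = 0.0735 m): B₂ = 2.98×10⁻⁶ T.
The fields add: B = B₁ + B₂ = 5.96×10⁻⁶ T.

B ≈ 5.96 μT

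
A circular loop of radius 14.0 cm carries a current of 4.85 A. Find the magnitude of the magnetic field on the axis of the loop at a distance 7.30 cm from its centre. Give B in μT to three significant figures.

On the axis of a circular loop, B = μ₀IR² / [2(R²+z²)^(3/2)].
R² + z² = (0.14)² + (0.073)² = 0.02493 m², and (R²+z²)^(3/2) = 3.94×10⁻³ m³.
B = (4π×10⁻⁷ × 4.85 × 0.0196) / (2 × 3.94×10⁻³) = 1.52×10⁻⁵ T.

B ≈ 15.2 μT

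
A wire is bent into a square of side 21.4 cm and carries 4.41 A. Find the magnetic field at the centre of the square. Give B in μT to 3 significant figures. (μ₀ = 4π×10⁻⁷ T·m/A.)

Each side is a finite straight segment at perpendicular distance d = a/(2 tan(π/4)) = 0.107 m from the centre, with end-angles ±π/4.
One side contributes B₁ = (μ₀I/4πd)·2 sin(π/4) = 5.83×10⁻⁶ T.
All 4 sides add in the same direction: B = 4 × 5.83×10⁻⁶ = 2.33×10⁻⁵ T.

B ≈ 23.3 μT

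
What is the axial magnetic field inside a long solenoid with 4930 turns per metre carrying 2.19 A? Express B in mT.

B ≈ 13.6 mT

Inside a long solenoid, B = μ₀nI with n = 4930 turns/m.
B = 4π×10⁻⁷ × 4930 × 2.19 = 1.36×10⁻² T.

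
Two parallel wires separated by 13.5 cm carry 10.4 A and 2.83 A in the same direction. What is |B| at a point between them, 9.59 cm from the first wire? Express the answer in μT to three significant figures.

B ≈ 7.21 μT

Each long wire gives B = μ₀I/(2πd). Distances are d₁ = 0.0959 m and d₂ = 0.0391 m.
B₁ = 2.17×10⁻⁵ T, B₂ = 1.45×10⁻⁵ T.
Between parallel currents the two contributions point in opposite directions, so they subtract. B = |B₁ − B₂| = |2.17×10⁻⁵ − 1.45×10⁻⁵| = 7.21×10⁻⁶ T.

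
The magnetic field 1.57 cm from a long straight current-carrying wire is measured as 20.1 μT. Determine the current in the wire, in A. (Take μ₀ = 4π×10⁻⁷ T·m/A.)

For a long straight wire B = μ₀I/(2πd), so I = 2πdB/μ₀.
I = 2π × 0.0157 × 2.01×10⁻⁵ / (4π×10⁻⁷) = 1.58 A.

I ≈ 1.58 A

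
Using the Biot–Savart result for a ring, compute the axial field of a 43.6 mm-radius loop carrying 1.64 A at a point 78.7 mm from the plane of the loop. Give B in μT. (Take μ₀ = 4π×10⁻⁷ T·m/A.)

On the axis of a circular loop, B = μ₀IR² / [2(R²+z²)^(3/2)].
R² + z² = (0.0436)² + (0.0787)² = 0.008095 m², and (R²+z²)^(3/2) = 7.28×10⁻⁴ m³.
B = (4π×10⁻⁷ × 1.64 × 0.001901) / (2 × 7.28×10⁻⁴) = 2.69×10⁻⁶ T.

B ≈ 2.69 μT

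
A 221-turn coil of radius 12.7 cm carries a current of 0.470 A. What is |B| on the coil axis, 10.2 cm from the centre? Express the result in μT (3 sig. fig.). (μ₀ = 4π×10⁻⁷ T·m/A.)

B ≈ 244 μT

For an N-turn flat coil, B = Nμ₀IR²/[2(R²+z²)^(3/2)] with R = 0.127 m, z = 0.102 m.
B = 221 × 1.10×10⁻⁶ T = 2.44×10⁻⁴ T.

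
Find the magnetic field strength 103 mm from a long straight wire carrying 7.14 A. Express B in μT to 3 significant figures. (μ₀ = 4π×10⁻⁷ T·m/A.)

B ≈ 13.9 μT

For an infinitely long straight wire, B = μ₀I/(2πd).
B = (4π×10⁻⁷ × 7.14) / (2π × 0.103) = 1.39×10⁻⁵ T.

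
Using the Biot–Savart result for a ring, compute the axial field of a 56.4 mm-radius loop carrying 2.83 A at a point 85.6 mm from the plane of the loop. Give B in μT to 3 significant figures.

On the axis of a circular loop, B = μ₀IR² / [2(R²+z²)^(3/2)].
R² + z² = (0.0564)² + (0.0856)² = 0.01051 m², and (R²+z²)^(3/2) = 1.08×10⁻³ m³.
B = (4π×10⁻⁷ × 2.83 × 0.003181) / (2 × 1.08×10⁻³) = 5.25×10⁻⁶ T.

B ≈ 5.25 μT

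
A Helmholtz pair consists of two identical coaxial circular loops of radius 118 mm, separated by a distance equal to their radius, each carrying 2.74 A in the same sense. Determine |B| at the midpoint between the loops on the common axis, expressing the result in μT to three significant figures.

Each loop contributes B = μ₀IR²/[2(R²+z²)^(3/2)] on the axis, with z measured from that loop.
Loop 1 (z = 0.059 m): B₁ = 1.04×10⁻⁵ T. Loop 2 (z = 0.059 m): B₂ = 1.04×10⁻⁵ T.
The fields add: B = B₁ + B₂ = 2.09×10⁻⁵ T.

B ≈ 20.9 μT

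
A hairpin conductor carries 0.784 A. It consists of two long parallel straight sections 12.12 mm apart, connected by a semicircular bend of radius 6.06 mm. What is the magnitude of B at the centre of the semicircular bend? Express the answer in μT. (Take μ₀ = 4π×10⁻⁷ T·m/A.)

B ≈ 66.5 μT

The semicircular arc contributes B_arc = μ₀I·π/(4πR) = μ₀I/(4R) = 4.06×10⁻⁵ T.
Each semi-infinite lead is at perpendicular distance R = 0.00606 m from the centre, with the perpendicular foot at its near end, so it contributes μ₀I/(4πR); both point the same way, together 2.59×10⁻⁵ T.
Arc and leads all point the same direction: B = 4.06×10⁻⁵ + 2.59×10⁻⁵ = 6.65×10⁻⁵ T.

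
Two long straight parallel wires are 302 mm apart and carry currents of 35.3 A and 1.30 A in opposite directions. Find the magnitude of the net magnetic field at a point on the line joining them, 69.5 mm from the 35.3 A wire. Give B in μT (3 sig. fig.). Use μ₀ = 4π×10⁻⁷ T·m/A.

B ≈ 103 μT

Each long wire gives B = μ₀I/(2πd). Distances are d₁ = 0.0695 m and d₂ = 0.2325 m.
B₁ = 1.02×10⁻⁴ T, B₂ = 1.12×10⁻⁶ T.
Between antiparallel currents both contributions point the same way, so they add. B = B₁ + B₂ = 1.02×10⁻⁴ + 1.12×10⁻⁶ = 1.03×10⁻⁴ T.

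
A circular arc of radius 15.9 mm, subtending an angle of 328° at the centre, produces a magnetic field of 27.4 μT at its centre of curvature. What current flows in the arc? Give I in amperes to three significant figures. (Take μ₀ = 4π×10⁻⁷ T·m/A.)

I ≈ 0.761 A

For a circular arc, B = μ₀Iφ/(4πR) with φ in radians; here φ = 5.725 rad.
So I = 4πRB/(μ₀φ) = 4π × 0.0159 × 2.74×10⁻⁵ / (4π×10⁻⁷ × 5.725) = 0.761 A.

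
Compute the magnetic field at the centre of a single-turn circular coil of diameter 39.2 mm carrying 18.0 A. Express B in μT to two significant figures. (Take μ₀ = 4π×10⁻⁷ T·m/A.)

At the centre of a circular loop the Biot–Savart law gives B = μ₀I/(2R) (so R = 0.0196 m).
B = (4π×10⁻⁷ × 18.0) / (2 × 0.0196) = 5.77×10⁻⁴ T.

B ≈ 580 μT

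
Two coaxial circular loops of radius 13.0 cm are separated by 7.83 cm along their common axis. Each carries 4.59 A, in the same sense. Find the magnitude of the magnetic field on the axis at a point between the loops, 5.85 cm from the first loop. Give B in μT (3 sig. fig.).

Each loop contributes B = μ₀IR²/[2(R²+z²)^(3/2)] on the axis, with z measured from that loop.
Loop 1 (z = 0.0585 m): B₁ = 1.68×10⁻⁵ T. Loop 2 (z = 0.0198 m): B₂ = 2.14×10⁻⁵ T.
The fields add: B = B₁ + B₂ = 3.83×10⁻⁵ T.

B ≈ 38.3 μT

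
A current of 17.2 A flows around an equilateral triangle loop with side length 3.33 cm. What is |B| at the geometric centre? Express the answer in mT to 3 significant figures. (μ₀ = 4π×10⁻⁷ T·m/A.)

Each side is a finite straight segment at perpendicular distance d = a/(2 tan(π/3)) = 0.009613 m from the centre, with end-angles ±π/3.
One side contributes B₁ = (μ₀I/4πd)·2 sin(π/3) = 3.10×10⁻⁴ T.
All 3 sides add in the same direction: B = 3 × 3.10×10⁻⁴ = 9.30×10⁻⁴ T.

B ≈ 0.930 mT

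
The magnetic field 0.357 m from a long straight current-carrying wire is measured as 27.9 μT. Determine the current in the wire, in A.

I ≈ 49.8 A

For a long straight wire B = μ₀I/(2πd), so I = 2πdB/μ₀.
I = 2π × 0.357 × 2.79×10⁻⁵ / (4π×10⁻⁷) = 49.8 A.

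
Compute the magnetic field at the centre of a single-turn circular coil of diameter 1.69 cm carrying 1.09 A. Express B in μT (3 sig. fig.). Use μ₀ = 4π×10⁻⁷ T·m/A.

B ≈ 81.0 μT

At the centre of a circular loop the Biot–Savart law gives B = μ₀I/(2R) (so R = 0.00845 m).
B = (4π×10⁻⁷ × 1.09) / (2 × 0.00845) = 8.10×10⁻⁵ T.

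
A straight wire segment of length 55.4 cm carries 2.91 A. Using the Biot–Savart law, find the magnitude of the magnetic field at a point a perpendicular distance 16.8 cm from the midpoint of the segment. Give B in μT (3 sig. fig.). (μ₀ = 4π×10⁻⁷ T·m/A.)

For a finite straight segment, B = (μ₀I/4πd)(sinθ₁ + sinθ₂), where θ₁, θ₂ are the angles from the perpendicular to each end.
The perpendicular from the point meets the wire at its midpoint, so each end is L/2 = 0.277 m away along the wire.
sinθ₁ = 0.277/√(0.277²+0.168²) = 0.8550; sinθ₂ = 0.277/√(0.277²+0.168²) = 0.8550.
B = (4π×10⁻⁷ × 2.91) / (4π × 0.168) × (0.8550 + 0.8550) = 2.96×10⁻⁶ T.

B ≈ 2.96 μT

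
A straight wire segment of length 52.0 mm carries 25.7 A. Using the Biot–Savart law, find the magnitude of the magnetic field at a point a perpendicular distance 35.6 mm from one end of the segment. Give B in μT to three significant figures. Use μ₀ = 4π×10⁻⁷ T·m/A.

B ≈ 59.6 μT

For a finite straight segment, B = (μ₀I/4πd)(sinθ₁ + sinθ₂), where θ₁, θ₂ are the angles from the perpendicular to each end.
The perpendicular foot is at one end, so the two end-offsets along the wire are 0 and L = 0.052 m.
sinθ₁ = 0/√(0²+0.0356²) = 0.0000; sinθ₂ = 0.052/√(0.052²+0.0356²) = 0.8252.
B = (4π×10⁻⁷ × 25.7) / (4π × 0.0356) × (0.0000 + 0.8252) = 5.96×10⁻⁵ T.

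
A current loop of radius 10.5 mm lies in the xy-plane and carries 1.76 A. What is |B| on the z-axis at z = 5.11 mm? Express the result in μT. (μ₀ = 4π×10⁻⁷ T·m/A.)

On the axis of a circular loop, B = μ₀IR² / [2(R²+z²)^(3/2)].
R² + z² = (0.0105)² + (0.00511)² = 0.0001364 m², and (R²+z²)^(3/2) = 1.59×10⁻⁶ m³.
B = (4π×10⁻⁷ × 1.76 × 0.0001103) / (2 × 1.59×10⁻⁶) = 7.66×10⁻⁵ T.

B ≈ 76.6 μT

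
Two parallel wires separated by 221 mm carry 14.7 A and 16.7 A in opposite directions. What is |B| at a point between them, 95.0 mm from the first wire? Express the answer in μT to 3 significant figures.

Each long wire gives B = μ₀I/(2πd). Distances are d₁ = 0.095 m and d₂ = 0.126 m.
B₁ = 3.09×10⁻⁵ T, B₂ = 2.65×10⁻⁵ T.
Between antiparallel currents both contributions point the same way, so they add. B = B₁ + B₂ = 3.09×10⁻⁵ + 2.65×10⁻⁵ = 5.75×10⁻⁵ T.

B ≈ 57.5 μT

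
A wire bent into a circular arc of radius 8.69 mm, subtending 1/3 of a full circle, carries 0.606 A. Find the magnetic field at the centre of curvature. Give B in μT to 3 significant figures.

B ≈ 14.6 μT

The Biot–Savart field of a circular arc at its centre is B = μ₀Iφ/(4πR), with φ = 2.094 rad.
B = (4π×10⁻⁷ × 0.606 × 2.094) / (4π × 0.00869) = 1.46×10⁻⁵ T.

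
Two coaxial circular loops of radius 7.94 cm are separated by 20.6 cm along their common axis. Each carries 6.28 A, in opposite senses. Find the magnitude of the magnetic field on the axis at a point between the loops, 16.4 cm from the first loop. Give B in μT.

Each loop contributes B = μ₀IR²/[2(R²+z²)^(3/2)] on the axis, with z measured from that loop.
Loop 1 (z = 0.164 m): B₁ = 4.11×10⁻⁶ T. Loop 2 (z = 0.042 m): B₂ = 3.43×10⁻⁵ T.
The fields oppose: B = |B₁ − B₂| = 3.02×10⁻⁵ T.

B ≈ 30.2 μT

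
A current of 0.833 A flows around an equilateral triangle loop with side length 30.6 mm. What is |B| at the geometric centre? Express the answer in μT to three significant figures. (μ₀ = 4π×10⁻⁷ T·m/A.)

B ≈ 49.0 μT

Each side is a finite straight segment at perpendicular distance d = a/(2 tan(π/3)) = 0.008833 m from the centre, with end-angles ±π/3.
One side contributes B₁ = (μ₀I/4πd)·2 sin(π/3) = 1.63×10⁻⁵ T.
All 3 sides add in the same direction: B = 3 × 1.63×10⁻⁵ = 4.90×10⁻⁵ T.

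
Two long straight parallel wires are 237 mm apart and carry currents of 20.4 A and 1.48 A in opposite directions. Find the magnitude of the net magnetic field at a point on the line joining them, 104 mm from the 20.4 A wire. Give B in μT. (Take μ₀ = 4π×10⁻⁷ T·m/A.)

B ≈ 41.5 μT

Each long wire gives B = μ₀I/(2πd). Distances are d₁ = 0.104 m and d₂ = 0.133 m.
B₁ = 3.92×10⁻⁵ T, B₂ = 2.23×10⁻⁶ T.
Between antiparallel currents both contributions point the same way, so they add. B = B₁ + B₂ = 3.92×10⁻⁵ + 2.23×10⁻⁶ = 4.15×10⁻⁵ T.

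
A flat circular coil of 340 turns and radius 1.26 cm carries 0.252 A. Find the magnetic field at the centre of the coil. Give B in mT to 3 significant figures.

For an N-turn flat coil, B = Nμ₀I/(2R) with R = 0.0126 m.
B = 340 × 1.26×10⁻⁵ T = 4.27×10⁻³ T.

B ≈ 4.27 mT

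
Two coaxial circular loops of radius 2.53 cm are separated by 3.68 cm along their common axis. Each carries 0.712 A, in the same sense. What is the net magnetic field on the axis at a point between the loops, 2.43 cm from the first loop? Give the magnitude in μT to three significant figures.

Each loop contributes B = μ₀IR²/[2(R²+z²)^(3/2)] on the axis, with z measured from that loop.
Loop 1 (z = 0.0243 m): B₁ = 6.63×10⁻⁶ T. Loop 2 (z = 0.0125 m): B₂ = 1.27×10⁻⁵ T.
The fields add: B = B₁ + B₂ = 1.94×10⁻⁵ T.

B ≈ 19.4 μT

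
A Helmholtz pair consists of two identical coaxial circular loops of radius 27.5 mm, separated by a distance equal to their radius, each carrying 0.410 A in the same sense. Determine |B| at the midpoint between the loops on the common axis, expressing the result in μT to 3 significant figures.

Each loop contributes B = μ₀IR²/[2(R²+z²)^(3/2)] on the axis, with z measured from that loop.
Loop 1 (z = 0.01375 m): B₁ = 6.70×10⁻⁶ T. Loop 2 (z = 0.01375 m): B₂ = 6.70×10⁻⁶ T.
The fields add: B = B₁ + B₂ = 1.34×10⁻⁵ T.

B ≈ 13.4 μT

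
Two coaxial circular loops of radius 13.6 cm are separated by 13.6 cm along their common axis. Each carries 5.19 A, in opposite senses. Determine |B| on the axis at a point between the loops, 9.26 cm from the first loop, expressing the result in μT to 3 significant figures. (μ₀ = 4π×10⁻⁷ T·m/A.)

Each loop contributes B = μ₀IR²/[2(R²+z²)^(3/2)] on the axis, with z measured from that loop.
Loop 1 (z = 0.0926 m): B₁ = 1.35×10⁻⁵ T. Loop 2 (z = 0.0434 m): B₂ = 2.07×10⁻⁵ T.
The fields oppose: B = |B₁ − B₂| = 7.19×10⁻⁶ T.

B ≈ 7.19 μT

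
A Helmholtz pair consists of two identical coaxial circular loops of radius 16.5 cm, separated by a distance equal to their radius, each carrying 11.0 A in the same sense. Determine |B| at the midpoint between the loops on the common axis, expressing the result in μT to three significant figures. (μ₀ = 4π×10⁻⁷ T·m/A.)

B ≈ 59.9 μT

Each loop contributes B = μ₀IR²/[2(R²+z²)^(3/2)] on the axis, with z measured from that loop.
Loop 1 (z = 0.0825 m): B₁ = 3.00×10⁻⁵ T. Loop 2 (z = 0.0825 m): B₂ = 3.00×10⁻⁵ T.
The fields add: B = B₁ + B₂ = 5.99×10⁻⁵ T.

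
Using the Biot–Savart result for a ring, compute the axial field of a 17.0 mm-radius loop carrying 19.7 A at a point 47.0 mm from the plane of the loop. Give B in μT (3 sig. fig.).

On the axis of a circular loop, B = μ₀IR² / [2(R²+z²)^(3/2)].
R² + z² = (0.017)² + (0.047)² = 0.002498 m², and (R²+z²)^(3/2) = 1.25×10⁻⁴ m³.
B = (4π×10⁻⁷ × 19.7 × 0.000289) / (2 × 1.25×10⁻⁴) = 2.87×10⁻⁵ T.

B ≈ 28.7 μT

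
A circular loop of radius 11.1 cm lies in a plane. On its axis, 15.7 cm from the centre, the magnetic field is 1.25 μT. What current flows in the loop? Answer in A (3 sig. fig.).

I ≈ 1.15 A

On the axis of a loop, B = μ₀IR²/[2(R²+z²)^(3/2)], so I = 2B(R²+z²)^(3/2)/(μ₀R²).
R² + z² = 0.01232 + 0.02465 = 0.03697 m²; raised to 3/2 gives 7.11×10⁻³ m³.
I = 2 × 1.25×10⁻⁶ × 7.11×10⁻³ / (1.26×10⁻⁶ × 0.01232) = 1.15 A.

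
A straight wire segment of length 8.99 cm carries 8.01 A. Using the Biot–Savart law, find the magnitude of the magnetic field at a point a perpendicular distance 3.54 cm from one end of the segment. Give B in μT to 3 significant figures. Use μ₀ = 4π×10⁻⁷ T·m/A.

B ≈ 21.1 μT

For a finite straight segment, B = (μ₀I/4πd)(sinθ₁ + sinθ₂), where θ₁, θ₂ are the angles from the perpendicular to each end.
The perpendicular foot is at one end, so the two end-offsets along the wire are 0 and L = 0.0899 m.
sinθ₁ = 0/√(0²+0.0354²) = 0.0000; sinθ₂ = 0.0899/√(0.0899²+0.0354²) = 0.9305.
B = (4π×10⁻⁷ × 8.01) / (4π × 0.0354) × (0.0000 + 0.9305) = 2.11×10⁻⁵ T.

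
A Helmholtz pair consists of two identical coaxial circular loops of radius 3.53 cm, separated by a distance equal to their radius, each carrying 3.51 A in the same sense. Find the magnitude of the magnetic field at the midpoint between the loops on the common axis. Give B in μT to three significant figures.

B ≈ 89.4 μT

Each loop contributes B = μ₀IR²/[2(R²+z²)^(3/2)] on the axis, with z measured from that loop.
Loop 1 (z = 0.01765 m): B₁ = 4.47×10⁻⁵ T. Loop 2 (z = 0.01765 m): B₂ = 4.47×10⁻⁵ T.
The fields add: B = B₁ + B₂ = 8.94×10⁻⁵ T.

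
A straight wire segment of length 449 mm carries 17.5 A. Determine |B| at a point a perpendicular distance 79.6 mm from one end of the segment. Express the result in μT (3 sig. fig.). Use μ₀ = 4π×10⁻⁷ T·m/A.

For a finite straight segment, B = (μ₀I/4πd)(sinθ₁ + sinθ₂), where θ₁, θ₂ are the angles from the perpendicular to each end.
The perpendicular foot is at one end, so the two end-offsets along the wire are 0 and L = 0.449 m.
sinθ₁ = 0/√(0²+0.0796²) = 0.0000; sinθ₂ = 0.449/√(0.449²+0.0796²) = 0.9846.
B = (4π×10⁻⁷ × 17.5) / (4π × 0.0796) × (0.0000 + 0.9846) = 2.16×10⁻⁵ T.

B ≈ 21.6 μT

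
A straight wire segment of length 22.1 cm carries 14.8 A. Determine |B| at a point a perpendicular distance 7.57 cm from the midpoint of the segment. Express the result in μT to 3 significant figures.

For a finite straight segment, B = (μ₀I/4πd)(sinθ₁ + sinθ₂), where θ₁, θ₂ are the angles from the perpendicular to each end.
The perpendicular from the point meets the wire at its midpoint, so each end is L/2 = 0.1105 m away along the wire.
sinθ₁ = 0.1105/√(0.1105²+0.0757²) = 0.8250; sinθ₂ = 0.1105/√(0.1105²+0.0757²) = 0.8250.
B = (4π×10⁻⁷ × 14.8) / (4π × 0.0757) × (0.8250 + 0.8250) = 3.23×10⁻⁵ T.

B ≈ 32.3 μT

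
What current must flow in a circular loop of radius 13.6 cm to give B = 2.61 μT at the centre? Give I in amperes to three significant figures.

At the centre of a circular loop B = μ₀I/(2R), so I = 2RB/μ₀.
With R = 0.136 m, I = 2 × 0.136 × 2.61×10⁻⁶ / (4π×10⁻⁷) = 0.565 A.

I ≈ 0.565 A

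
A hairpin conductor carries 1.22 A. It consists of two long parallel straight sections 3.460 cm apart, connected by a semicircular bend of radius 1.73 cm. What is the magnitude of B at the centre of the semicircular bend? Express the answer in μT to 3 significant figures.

The semicircular arc contributes B_arc = μ₀I·π/(4πR) = μ₀I/(4R) = 2.22×10⁻⁵ T.
Each semi-infinite lead is at perpendicular distance R = 0.0173 m from the centre, with the perpendicular foot at its near end, so it contributes μ₀I/(4πR); both point the same way, together 1.41×10⁻⁵ T.
Arc and leads all point the same direction: B = 2.22×10⁻⁵ + 1.41×10⁻⁵ = 3.63×10⁻⁵ T.

B ≈ 36.3 μT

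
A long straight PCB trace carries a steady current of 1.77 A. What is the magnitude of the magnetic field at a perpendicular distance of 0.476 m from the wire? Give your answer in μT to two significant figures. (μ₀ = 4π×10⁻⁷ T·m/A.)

For an infinitely long straight wire, B = μ₀I/(2πd).
B = (4π×10⁻⁷ × 1.77) / (2π × 0.476) = 7.44×10⁻⁷ T.

B ≈ 0.74 μT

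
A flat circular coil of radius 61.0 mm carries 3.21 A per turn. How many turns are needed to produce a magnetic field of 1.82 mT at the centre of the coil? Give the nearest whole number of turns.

For an N-turn coil, B = Nμ₀I/(2R). A single turn gives B₁ = 3.31×10⁻⁵ T with R = 0.061 m.
N = B/B₁ = 1.82×10⁻³ / 3.31×10⁻⁵ = 55.04.

N = 55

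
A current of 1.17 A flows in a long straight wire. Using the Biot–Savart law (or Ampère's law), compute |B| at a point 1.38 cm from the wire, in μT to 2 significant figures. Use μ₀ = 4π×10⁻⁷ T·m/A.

For an infinitely long straight wire, B = μ₀I/(2πd).
B = (4π×10⁻⁷ × 1.17) / (2π × 0.0138) = 1.70×10⁻⁵ T.

B ≈ 17 μT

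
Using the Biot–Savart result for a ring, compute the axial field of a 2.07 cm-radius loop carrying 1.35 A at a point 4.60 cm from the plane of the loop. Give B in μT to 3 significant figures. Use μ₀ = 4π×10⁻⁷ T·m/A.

On the axis of a circular loop, B = μ₀IR² / [2(R²+z²)^(3/2)].
R² + z² = (0.0207)² + (0.046)² = 0.002544 m², and (R²+z²)^(3/2) = 1.28×10⁻⁴ m³.
B = (4π×10⁻⁷ × 1.35 × 0.0004285) / (2 × 1.28×10⁻⁴) = 2.83×10⁻⁶ T.

B ≈ 2.83 μT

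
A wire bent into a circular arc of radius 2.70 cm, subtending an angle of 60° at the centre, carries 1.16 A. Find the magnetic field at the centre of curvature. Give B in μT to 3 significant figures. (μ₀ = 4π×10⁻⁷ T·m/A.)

B ≈ 4.50 μT

The Biot–Savart field of a circular arc at its centre is B = μ₀Iφ/(4πR), with φ = 1.047 rad.
B = (4π×10⁻⁷ × 1.16 × 1.047) / (4π × 0.027) = 4.50×10⁻⁶ T.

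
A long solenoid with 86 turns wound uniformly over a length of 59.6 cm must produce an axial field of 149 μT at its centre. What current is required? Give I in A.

I ≈ 0.822 A

Inside a long solenoid B = μ₀nI with n = 144.3 m⁻¹, so I = B/(μ₀n).
I = 1.49×10⁻⁴ / (4π×10⁻⁷ × 144.3) = 0.822 A.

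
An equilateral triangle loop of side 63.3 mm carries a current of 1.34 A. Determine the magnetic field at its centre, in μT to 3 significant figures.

B ≈ 38.1 μT

Each side is a finite straight segment at perpendicular distance d = a/(2 tan(π/3)) = 0.01827 m from the centre, with end-angles ±π/3.
One side contributes B₁ = (μ₀I/4πd)·2 sin(π/3) = 1.27×10⁻⁵ T.
All 3 sides add in the same direction: B = 3 × 1.27×10⁻⁵ = 3.81×10⁻⁵ T.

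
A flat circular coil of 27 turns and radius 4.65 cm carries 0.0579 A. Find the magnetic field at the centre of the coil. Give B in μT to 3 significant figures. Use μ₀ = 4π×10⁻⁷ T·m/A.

B ≈ 21.1 μT

For an N-turn flat coil, B = Nμ₀I/(2R) with R = 0.0465 m.
B = 27 × 7.82×10⁻⁷ T = 2.11×10⁻⁵ T.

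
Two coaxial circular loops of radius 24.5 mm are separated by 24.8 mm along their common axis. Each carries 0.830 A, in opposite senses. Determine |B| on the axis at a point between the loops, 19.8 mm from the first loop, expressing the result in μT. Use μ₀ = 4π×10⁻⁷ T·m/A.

B ≈ 10.0 μT

Each loop contributes B = μ₀IR²/[2(R²+z²)^(3/2)] on the axis, with z measured from that loop.
Loop 1 (z = 0.0198 m): B₁ = 1.00×10⁻⁵ T. Loop 2 (z = 0.005 m): B₂ = 2.00×10⁻⁵ T.
The fields oppose: B = |B₁ − B₂| = 1.00×10⁻⁵ T.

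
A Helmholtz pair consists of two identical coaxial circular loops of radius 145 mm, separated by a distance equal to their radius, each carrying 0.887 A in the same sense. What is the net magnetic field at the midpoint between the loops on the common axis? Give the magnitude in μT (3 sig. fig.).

B ≈ 5.50 μT

Each loop contributes B = μ₀IR²/[2(R²+z²)^(3/2)] on the axis, with z measured from that loop.
Loop 1 (z = 0.0725 m): B₁ = 2.75×10⁻⁶ T. Loop 2 (z = 0.0725 m): B₂ = 2.75×10⁻⁶ T.
The fields add: B = B₁ + B₂ = 5.50×10⁻⁶ T.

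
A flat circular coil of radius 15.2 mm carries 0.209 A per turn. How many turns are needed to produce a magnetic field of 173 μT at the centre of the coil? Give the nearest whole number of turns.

N = 20

For an N-turn coil, B = Nμ₀I/(2R). A single turn gives B₁ = 8.64×10⁻⁶ T with R = 0.0152 m.
N = B/B₁ = 1.73×10⁻⁴ / 8.64×10⁻⁶ = 20.02.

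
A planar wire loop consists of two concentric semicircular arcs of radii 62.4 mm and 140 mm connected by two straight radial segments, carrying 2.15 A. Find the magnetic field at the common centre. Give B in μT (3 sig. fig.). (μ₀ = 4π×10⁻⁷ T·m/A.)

The radial connectors point toward the centre, so dl × r̂ = 0 and they contribute nothing.
Each semicircle gives μ₀I/(4R): inner arc 1.08×10⁻⁵ T, outer arc 4.82×10⁻⁶ T.
The two arcs carry current in opposite angular senses, so their fields oppose: B = |1.08×10⁻⁵ − 4.82×10⁻⁶| = 6.00×10⁻⁶ T.

B ≈ 6.00 μT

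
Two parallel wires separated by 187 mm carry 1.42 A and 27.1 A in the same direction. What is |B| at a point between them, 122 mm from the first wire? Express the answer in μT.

B ≈ 81.1 μT

Each long wire gives B = μ₀I/(2πd). Distances are d₁ = 0.122 m and d₂ = 0.065 m.
B₁ = 2.33×10⁻⁶ T, B₂ = 8.34×10⁻⁵ T.
Between parallel currents the two contributions point in opposite directions, so they subtract. B = |B₁ − B₂| = |2.33×10⁻⁶ − 8.34×10⁻⁵| = 8.11×10⁻⁵ T.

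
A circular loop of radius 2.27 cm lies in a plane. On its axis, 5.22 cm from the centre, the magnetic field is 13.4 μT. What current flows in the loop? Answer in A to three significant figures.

I ≈ 7.63 A

On the axis of a loop, B = μ₀IR²/[2(R²+z²)^(3/2)], so I = 2B(R²+z²)^(3/2)/(μ₀R²).
R² + z² = 0.0005153 + 0.002725 = 0.00324 m²; raised to 3/2 gives 1.84×10⁻⁴ m³.
I = 2 × 1.34×10⁻⁵ × 1.84×10⁻⁴ / (1.26×10⁻⁶ × 0.0005153) = 7.63 A.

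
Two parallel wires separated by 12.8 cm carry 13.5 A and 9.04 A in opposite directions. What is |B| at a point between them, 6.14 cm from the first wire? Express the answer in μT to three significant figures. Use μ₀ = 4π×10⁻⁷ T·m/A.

B ≈ 71.1 μT

Each long wire gives B = μ₀I/(2πd). Distances are d₁ = 0.0614 m and d₂ = 0.0666 m.
B₁ = 4.40×10⁻⁵ T, B₂ = 2.71×10⁻⁵ T.
Between antiparallel currents both contributions point the same way, so they add. B = B₁ + B₂ = 4.40×10⁻⁵ + 2.71×10⁻⁵ = 7.11×10⁻⁵ T.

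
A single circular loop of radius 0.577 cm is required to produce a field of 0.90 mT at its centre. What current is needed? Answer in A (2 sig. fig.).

At the centre of a circular loop B = μ₀I/(2R), so I = 2RB/μ₀.
With R = 0.00577 m, I = 2 × 0.00577 × 9.00×10⁻⁴ / (4π×10⁻⁷) = 8.26 A.

I ≈ 8.3 A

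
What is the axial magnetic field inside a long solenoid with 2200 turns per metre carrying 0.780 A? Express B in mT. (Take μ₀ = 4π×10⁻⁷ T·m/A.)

Inside a long solenoid, B = μ₀nI with n = 2200 turns/m.
B = 4π×10⁻⁷ × 2200 × 0.780 = 2.16×10⁻³ T.

B ≈ 2.16 mT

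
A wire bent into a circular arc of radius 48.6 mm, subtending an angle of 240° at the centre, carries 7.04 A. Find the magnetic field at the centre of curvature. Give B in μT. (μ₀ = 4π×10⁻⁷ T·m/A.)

B ≈ 60.7 μT

The Biot–Savart field of a circular arc at its centre is B = μ₀Iφ/(4πR), with φ = 4.189 rad.
B = (4π×10⁻⁷ × 7.04 × 4.189) / (4π × 0.0486) = 6.07×10⁻⁵ T.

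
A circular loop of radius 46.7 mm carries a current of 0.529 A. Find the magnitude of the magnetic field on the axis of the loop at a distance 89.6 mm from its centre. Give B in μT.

On the axis of a circular loop, B = μ₀IR² / [2(R²+z²)^(3/2)].
R² + z² = (0.0467)² + (0.0896)² = 0.01021 m², and (R²+z²)^(3/2) = 1.03×10⁻³ m³.
B = (4π×10⁻⁷ × 0.529 × 0.002181) / (2 × 1.03×10⁻³) = 7.03×10⁻⁷ T.

B ≈ 0.703 μT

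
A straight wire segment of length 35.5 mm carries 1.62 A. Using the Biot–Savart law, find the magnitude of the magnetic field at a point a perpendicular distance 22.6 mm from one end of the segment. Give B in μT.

B ≈ 6.05 μT

For a finite straight segment, B = (μ₀I/4πd)(sinθ₁ + sinθ₂), where θ₁, θ₂ are the angles from the perpendicular to each end.
The perpendicular foot is at one end, so the two end-offsets along the wire are 0 and L = 0.0355 m.
sinθ₁ = 0/√(0²+0.0226²) = 0.0000; sinθ₂ = 0.0355/√(0.0355²+0.0226²) = 0.8436.
B = (4π×10⁻⁷ × 1.62) / (4π × 0.0226) × (0.0000 + 0.8436) = 6.05×10⁻⁶ T.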